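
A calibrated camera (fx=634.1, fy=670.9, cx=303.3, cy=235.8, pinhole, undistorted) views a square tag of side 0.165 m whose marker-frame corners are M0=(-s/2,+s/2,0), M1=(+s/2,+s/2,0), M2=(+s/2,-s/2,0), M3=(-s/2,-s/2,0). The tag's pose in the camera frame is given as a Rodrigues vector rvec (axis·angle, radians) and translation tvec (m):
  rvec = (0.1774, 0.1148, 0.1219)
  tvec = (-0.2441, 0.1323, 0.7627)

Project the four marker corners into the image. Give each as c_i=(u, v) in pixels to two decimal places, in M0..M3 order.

Intrinsics K: fx=634.1, fy=670.9, cx=303.3, cy=235.8
Marker side s = 0.165 m; corners in marker frame (Z=0):
  M0 = (-0.0825, +0.0825, 0)
  M1 = (+0.0825, +0.0825, 0)
  M2 = (+0.0825, -0.0825, 0)
  M3 = (-0.0825, -0.0825, 0)
rvec = (0.1774, 0.1148, 0.1219), |rvec| = θ = 0.24395 rad = 13.977°
Rodrigues: sinθ=0.24153, 1−cosθ=0.02961; R = I + sinθ·[k]× + (1−cosθ)·[k]×²:
    [+0.98605 -0.11056 +0.12442]
    [+0.13083 +0.97695 -0.16868]
    [-0.10291 +0.18261 +0.97779]
t = (-0.2441, 0.1323, 0.7627) m
M0: Pc = R·M0+t = (-0.33457, +0.20211, +0.78625); u = 634.1·(-0.33457)/0.78625 + 303.3 = 33.4751, v = 670.9·(+0.20211)/0.78625 + 235.8 = 408.2534
M1: Pc = R·M1+t = (-0.17187, +0.22369, +0.76928); u = 634.1·(-0.17187)/0.76928 + 303.3 = 161.6288, v = 670.9·(+0.22369)/0.76928 + 235.8 = 430.8857
M2: Pc = R·M2+t = (-0.15363, +0.06249, +0.73915); u = 634.1·(-0.15363)/0.73915 + 303.3 = 171.5039, v = 670.9·(+0.06249)/0.73915 + 235.8 = 292.5248
M3: Pc = R·M3+t = (-0.31633, +0.04091, +0.75612); u = 634.1·(-0.31633)/0.75612 + 303.3 = 38.0217, v = 670.9·(+0.04091)/0.75612 + 235.8 = 272.0976

c0=(33.48, 408.25) c1=(161.63, 430.89) c2=(171.50, 292.52) c3=(38.02, 272.10)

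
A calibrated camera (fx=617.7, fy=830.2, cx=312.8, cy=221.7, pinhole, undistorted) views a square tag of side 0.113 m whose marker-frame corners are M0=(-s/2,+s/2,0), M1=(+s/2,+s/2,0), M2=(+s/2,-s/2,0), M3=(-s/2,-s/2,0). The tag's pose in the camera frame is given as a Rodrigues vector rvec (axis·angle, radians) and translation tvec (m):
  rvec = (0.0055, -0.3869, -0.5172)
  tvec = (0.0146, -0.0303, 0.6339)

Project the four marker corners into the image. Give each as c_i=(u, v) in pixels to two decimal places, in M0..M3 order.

c0=(309.46, 283.62) c1=(394.13, 211.15) c2=(343.80, 84.98) c3=(254.17, 150.39)

Intrinsics K: fx=617.7, fy=830.2, cx=312.8, cy=221.7
Marker side s = 0.113 m; corners in marker frame (Z=0):
  M0 = (-0.0565, +0.0565, 0)
  M1 = (+0.0565, +0.0565, 0)
  M2 = (+0.0565, -0.0565, 0)
  M3 = (-0.0565, -0.0565, 0)
rvec = (0.0055, -0.3869, -0.5172), |rvec| = θ = 0.64592 rad = 37.009°
Rodrigues: sinθ=0.60194, 1−cosθ=0.20146; R = I + sinθ·[k]× + (1−cosθ)·[k]×²:
    [+0.79856 +0.48095 -0.36193]
    [-0.48301 +0.87082 +0.09150]
    [+0.35918 +0.10175 +0.92771]
t = (0.0146, -0.0303, 0.6339) m
M0: Pc = R·M0+t = (-0.00334, +0.04619, +0.61936); u = 617.7·(-0.00334)/0.61936 + 312.8 = 309.4641, v = 830.2·(+0.04619)/0.61936 + 221.7 = 283.6161
M1: Pc = R·M1+t = (+0.08689, -0.00839, +0.65994); u = 617.7·(+0.08689)/0.65994 + 312.8 = 394.1304, v = 830.2·(-0.00839)/0.65994 + 221.7 = 211.1476
M2: Pc = R·M2+t = (+0.03254, -0.10679, +0.64844); u = 617.7·(+0.03254)/0.64844 + 312.8 = 343.8018, v = 830.2·(-0.10679)/0.64844 + 221.7 = 84.9757
M3: Pc = R·M3+t = (-0.05769, -0.05221, +0.60786); u = 617.7·(-0.05769)/0.60786 + 312.8 = 254.1736, v = 830.2·(-0.05221)/0.60786 + 221.7 = 150.3903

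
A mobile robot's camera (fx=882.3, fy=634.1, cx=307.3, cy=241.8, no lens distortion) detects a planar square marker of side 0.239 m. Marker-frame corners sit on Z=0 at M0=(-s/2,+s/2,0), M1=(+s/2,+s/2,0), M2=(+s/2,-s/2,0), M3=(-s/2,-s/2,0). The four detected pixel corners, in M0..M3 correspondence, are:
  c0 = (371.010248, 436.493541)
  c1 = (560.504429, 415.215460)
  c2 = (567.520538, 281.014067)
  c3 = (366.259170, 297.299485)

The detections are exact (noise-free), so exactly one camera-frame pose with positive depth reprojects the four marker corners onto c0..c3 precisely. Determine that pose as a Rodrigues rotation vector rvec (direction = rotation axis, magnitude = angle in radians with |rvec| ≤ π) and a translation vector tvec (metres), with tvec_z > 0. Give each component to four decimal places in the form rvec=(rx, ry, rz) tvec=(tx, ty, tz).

Intrinsics K: fx=882.3, fy=634.1, cx=307.3, cy=241.8
Marker side s = 0.239 m; corners in marker frame (Z=0):
  M0 = (-0.1195, +0.1195, 0)
  M1 = (+0.1195, +0.1195, 0)
  M2 = (+0.1195, -0.1195, 0)
  M3 = (-0.1195, -0.1195, 0)
Detected image corners:
  c0 = (371.010248, 436.493541) px
  c1 = (560.504429, 415.215460) px
  c2 = (567.520538, 281.014067) px
  c3 = (366.259170, 297.299485) px
Planar DLT: solve 8×8 A·h = b for H (H[2,2]=1):
  H  [+904.21365 +112.72995 +468.49637]
  H  [-11.83590 +662.20283 +359.36226]
  H  [+0.18759 +0.25309 +1.00000]
B = K⁻¹H; ‖b₁‖=0.981818, ‖b₂‖=0.981818; λ = 2/(‖b₁‖+‖b₂‖) = 1.018519, sign → tz>0 ⇒ λ=+1.018519
r₁ = λ·B[:,0] = (+0.97727,-0.09187,+0.19106); r₂ = λ·B[:,1] = (+0.04035,+0.96536,+0.25777)
r₃ = r₁×r₂ = (-0.20813,-0.24420,+0.94713); SVD([r₁ r₂ r₃]) → R = UVᵀ:
  R  [+0.97727 +0.04035 -0.20813]
  R  [-0.09187 +0.96536 -0.24420]
  R  [+0.19106 +0.25777 +0.94713]
t = (+0.18608, +0.18883, +1.01852) m
tr R = 2.889757; θ = arccos((tr R − 1)/2) = 0.333573 rad = 19.112°
axis k = ((R−Rᵀ)₃₂, (R−Rᵀ)₁₃, (R−Rᵀ)₂₁) / (2 sinθ) = (+0.766562, -0.609601, -0.201915)
rvec = θ·k = (+0.255705, -0.203347, -0.067354)

rvec=(0.2557, -0.2033, -0.0674) tvec=(0.1861, 0.1888, 1.0185)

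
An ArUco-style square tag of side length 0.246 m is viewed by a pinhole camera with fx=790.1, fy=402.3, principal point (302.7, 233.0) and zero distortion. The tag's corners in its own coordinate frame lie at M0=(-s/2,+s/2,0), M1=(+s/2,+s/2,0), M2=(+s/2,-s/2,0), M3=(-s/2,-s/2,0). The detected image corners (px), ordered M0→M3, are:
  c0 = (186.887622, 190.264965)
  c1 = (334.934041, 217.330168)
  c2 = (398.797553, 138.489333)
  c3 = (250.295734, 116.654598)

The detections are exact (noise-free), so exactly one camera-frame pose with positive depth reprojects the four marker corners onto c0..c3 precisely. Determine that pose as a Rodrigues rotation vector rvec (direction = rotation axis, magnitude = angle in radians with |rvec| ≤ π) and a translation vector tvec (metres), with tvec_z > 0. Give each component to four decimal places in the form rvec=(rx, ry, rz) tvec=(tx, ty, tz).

rvec=(-0.1665, 0.2710, 0.3740) tvec=(-0.0176, -0.1980, 1.1690)

Intrinsics K: fx=790.1, fy=402.3, cx=302.7, cy=233.0
Marker side s = 0.246 m; corners in marker frame (Z=0):
  M0 = (-0.1230, +0.1230, 0)
  M1 = (+0.1230, +0.1230, 0)
  M2 = (+0.1230, -0.1230, 0)
  M3 = (-0.1230, -0.1230, 0)
Detected image corners:
  c0 = (186.887622, 190.264965) px
  c1 = (334.934041, 217.330168) px
  c2 = (398.797553, 138.489333) px
  c3 = (250.295734, 116.654598) px
Planar DLT: solve 8×8 A·h = b for H (H[2,2]=1):
  H  [+529.94833 -286.24433 +290.82971]
  H  [+58.06046 +293.91871 +164.86895]
  H  [-0.24870 -0.09425 +1.00000]
B = K⁻¹H; ‖b₁‖=0.855448, ‖b₂‖=0.855448; λ = 2/(‖b₁‖+‖b₂‖) = 1.168979, sign → tz>0 ⇒ λ=+1.168979
r₁ = λ·B[:,0] = (+0.89546,+0.33709,-0.29073); r₂ = λ·B[:,1] = (-0.38130,+0.91786,-0.11018)
r₃ = r₁×r₂ = (+0.22971,+0.20952,+0.95044); SVD([r₁ r₂ r₃]) → R = UVᵀ:
  R  [+0.89546 -0.38130 +0.22971]
  R  [+0.33709 +0.91786 +0.20952]
  R  [-0.29073 -0.11018 +0.95044]
t = (-0.01756, -0.19797, +1.16898) m
tr R = 2.763763; θ = arccos((tr R − 1)/2) = 0.490958 rad = 28.130°
axis k = ((R−Rᵀ)₃₂, (R−Rᵀ)₁₃, (R−Rᵀ)₂₁) / (2 sinθ) = (-0.339039, +0.551931, +0.761856)
rvec = θ·k = (-0.166454, +0.270975, +0.374040)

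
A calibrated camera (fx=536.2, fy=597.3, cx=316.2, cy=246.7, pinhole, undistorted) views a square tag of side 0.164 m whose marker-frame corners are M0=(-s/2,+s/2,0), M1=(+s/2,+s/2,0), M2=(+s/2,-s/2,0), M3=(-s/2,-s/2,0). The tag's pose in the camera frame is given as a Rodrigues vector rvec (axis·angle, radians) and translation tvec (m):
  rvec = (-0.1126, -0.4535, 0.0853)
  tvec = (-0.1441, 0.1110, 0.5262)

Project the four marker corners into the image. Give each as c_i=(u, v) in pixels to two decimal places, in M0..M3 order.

Intrinsics K: fx=536.2, fy=597.3, cx=316.2, cy=246.7
Marker side s = 0.164 m; corners in marker frame (Z=0):
  M0 = (-0.0820, +0.0820, 0)
  M1 = (+0.0820, +0.0820, 0)
  M2 = (+0.0820, -0.0820, 0)
  M3 = (-0.0820, -0.0820, 0)
rvec = (-0.1126, -0.4535, 0.0853), |rvec| = θ = 0.47499 rad = 27.215°
Rodrigues: sinθ=0.45733, 1−cosθ=0.11070; R = I + sinθ·[k]× + (1−cosθ)·[k]×²:
    [+0.89552 -0.05707 -0.44135]
    [+0.10718 +0.99021 +0.08943]
    [+0.43193 -0.12739 +0.89287]
t = (-0.1441, 0.1110, 0.5262) m
M0: Pc = R·M0+t = (-0.22221, +0.18341, +0.48034); u = 536.2·(-0.22221)/0.48034 + 316.2 = 68.1437, v = 597.3·(+0.18341)/0.48034 + 246.7 = 474.7688
M1: Pc = R·M1+t = (-0.07535, +0.20099, +0.55117); u = 536.2·(-0.07535)/0.55117 + 316.2 = 242.8991, v = 597.3·(+0.20099)/0.55117 + 246.7 = 464.5071
M2: Pc = R·M2+t = (-0.06599, +0.03859, +0.57206); u = 536.2·(-0.06599)/0.57206 + 316.2 = 254.3494, v = 597.3·(+0.03859)/0.57206 + 246.7 = 286.9944
M3: Pc = R·M3+t = (-0.21285, +0.02101, +0.50123); u = 536.2·(-0.21285)/0.50123 + 316.2 = 88.4964, v = 597.3·(+0.02101)/0.50123 + 246.7 = 271.7415

c0=(68.14, 474.77) c1=(242.90, 464.51) c2=(254.35, 286.99) c3=(88.50, 271.74)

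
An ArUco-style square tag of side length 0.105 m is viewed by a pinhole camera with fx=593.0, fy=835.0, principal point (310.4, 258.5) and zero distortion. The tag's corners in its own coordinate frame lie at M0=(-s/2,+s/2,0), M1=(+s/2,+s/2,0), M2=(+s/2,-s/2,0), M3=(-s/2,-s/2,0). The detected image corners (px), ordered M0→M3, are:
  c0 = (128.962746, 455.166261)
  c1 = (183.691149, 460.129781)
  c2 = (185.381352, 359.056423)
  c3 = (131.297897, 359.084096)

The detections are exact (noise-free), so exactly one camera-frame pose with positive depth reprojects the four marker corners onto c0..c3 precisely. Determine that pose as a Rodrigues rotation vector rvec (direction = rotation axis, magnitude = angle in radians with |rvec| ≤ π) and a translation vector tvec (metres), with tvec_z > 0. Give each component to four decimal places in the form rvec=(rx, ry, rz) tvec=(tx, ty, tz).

rvec=(-0.1159, 0.4499, -0.0277) tvec=(-0.2340, 0.1616, 0.9026)

Intrinsics K: fx=593.0, fy=835.0, cx=310.4, cy=258.5
Marker side s = 0.105 m; corners in marker frame (Z=0):
  M0 = (-0.0525, +0.0525, 0)
  M1 = (+0.0525, +0.0525, 0)
  M2 = (+0.0525, -0.0525, 0)
  M3 = (-0.0525, -0.0525, 0)
Detected image corners:
  c0 = (128.962746, 455.166261) px
  c1 = (183.691149, 460.129781) px
  c2 = (185.381352, 359.056423) px
  c3 = (131.297897, 359.084096) px
Planar DLT: solve 8×8 A·h = b for H (H[2,2]=1):
  H  [+442.77746 -39.79590 +156.65619]
  H  [-172.23842 +884.89975 +407.99012]
  H  [-0.47894 -0.13062 +1.00000]
B = K⁻¹H; ‖b₁‖=1.107924, ‖b₂‖=1.107924; λ = 2/(‖b₁‖+‖b₂‖) = 0.902589, sign → tz>0 ⇒ λ=+0.902589
r₁ = λ·B[:,0] = (+0.90022,-0.05235,-0.43229); r₂ = λ·B[:,1] = (+0.00114,+0.99303,-0.11789)
r₃ = r₁×r₂ = (+0.43544,+0.10564,+0.89400); SVD([r₁ r₂ r₃]) → R = UVᵀ:
  R  [+0.90022 +0.00114 +0.43544]
  R  [-0.05235 +0.99303 +0.10564]
  R  [-0.43229 -0.11789 +0.89400]
t = (-0.23401, +0.16159, +0.90259) m
tr R = 2.787238; θ = arccos((tr R − 1)/2) = 0.465452 rad = 26.668°
axis k = ((R−Rᵀ)₃₂, (R−Rᵀ)₁₃, (R−Rᵀ)₂₁) / (2 sinθ) = (-0.249017, +0.966664, -0.059589)
rvec = θ·k = (-0.115905, +0.449936, -0.027736)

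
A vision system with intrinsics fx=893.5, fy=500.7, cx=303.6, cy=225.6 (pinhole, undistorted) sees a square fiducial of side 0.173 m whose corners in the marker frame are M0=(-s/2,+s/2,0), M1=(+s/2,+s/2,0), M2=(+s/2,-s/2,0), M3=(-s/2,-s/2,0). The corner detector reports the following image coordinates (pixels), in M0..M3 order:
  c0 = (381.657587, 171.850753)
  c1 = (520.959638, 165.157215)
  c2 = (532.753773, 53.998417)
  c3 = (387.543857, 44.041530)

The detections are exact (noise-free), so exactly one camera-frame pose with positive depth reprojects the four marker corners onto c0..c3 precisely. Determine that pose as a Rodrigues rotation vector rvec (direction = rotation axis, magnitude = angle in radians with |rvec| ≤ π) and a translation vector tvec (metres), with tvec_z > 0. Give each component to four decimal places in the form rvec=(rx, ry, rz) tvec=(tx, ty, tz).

Intrinsics K: fx=893.5, fy=500.7, cx=303.6, cy=225.6
Marker side s = 0.173 m; corners in marker frame (Z=0):
  M0 = (-0.0865, +0.0865, 0)
  M1 = (+0.0865, +0.0865, 0)
  M2 = (+0.0865, -0.0865, 0)
  M3 = (-0.0865, -0.0865, 0)
Detected image corners:
  c0 = (381.657587, 171.850753) px
  c1 = (520.959638, 165.157215) px
  c2 = (532.753773, 53.998417) px
  c3 = (387.543857, 44.041530) px
Planar DLT: solve 8×8 A·h = b for H (H[2,2]=1):
  H  [+1187.14959 +79.81757 +460.54947]
  H  [+95.40307 +718.84903 +110.31649]
  H  [+0.80155 +0.28987 +1.00000]
B = K⁻¹H; ‖b₁‖=1.336917, ‖b₂‖=1.336917; λ = 2/(‖b₁‖+‖b₂‖) = 0.747989, sign → tz>0 ⇒ λ=+0.747989
r₁ = λ·B[:,0] = (+0.79010,-0.12762,+0.59955); r₂ = λ·B[:,1] = (-0.00685,+0.97619,+0.21682)
r₃ = r₁×r₂ = (-0.61294,-0.17542,+0.77041); SVD([r₁ r₂ r₃]) → R = UVᵀ:
  R  [+0.79010 -0.00685 -0.61294]
  R  [-0.12762 +0.97619 -0.17542]
  R  [+0.59955 +0.21682 +0.77041]
t = (+0.13139, -0.17222, +0.74799) m
tr R = 2.536694; θ = arccos((tr R − 1)/2) = 0.694542 rad = 39.794°
axis k = ((R−Rᵀ)₃₂, (R−Rᵀ)₁₃, (R−Rᵀ)₂₁) / (2 sinθ) = (+0.306416, -0.947211, -0.094342)
rvec = θ·k = (+0.212819, -0.657877, -0.065525)

rvec=(0.2128, -0.6579, -0.0655) tvec=(0.1314, -0.1722, 0.7480)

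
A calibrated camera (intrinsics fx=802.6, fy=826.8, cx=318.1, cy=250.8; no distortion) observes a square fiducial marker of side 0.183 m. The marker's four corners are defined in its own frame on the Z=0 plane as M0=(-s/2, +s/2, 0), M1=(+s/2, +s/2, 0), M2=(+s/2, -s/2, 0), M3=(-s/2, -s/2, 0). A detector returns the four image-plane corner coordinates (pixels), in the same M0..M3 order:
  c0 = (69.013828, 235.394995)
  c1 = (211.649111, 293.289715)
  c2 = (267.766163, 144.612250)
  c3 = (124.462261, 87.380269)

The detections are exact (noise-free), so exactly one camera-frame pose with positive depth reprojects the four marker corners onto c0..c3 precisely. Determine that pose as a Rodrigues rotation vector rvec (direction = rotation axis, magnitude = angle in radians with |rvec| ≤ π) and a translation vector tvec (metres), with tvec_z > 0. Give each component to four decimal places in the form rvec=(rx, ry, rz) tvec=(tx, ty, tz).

Intrinsics K: fx=802.6, fy=826.8, cx=318.1, cy=250.8
Marker side s = 0.183 m; corners in marker frame (Z=0):
  M0 = (-0.0915, +0.0915, 0)
  M1 = (+0.0915, +0.0915, 0)
  M2 = (+0.0915, -0.0915, 0)
  M3 = (-0.0915, -0.0915, 0)
Detected image corners:
  c0 = (69.013828, 235.394995) px
  c1 = (211.649111, 293.289715) px
  c2 = (267.766163, 144.612250) px
  c3 = (124.462261, 87.380269) px
Planar DLT: solve 8×8 A·h = b for H (H[2,2]=1):
  H  [+776.23670 -302.47667 +167.99229]
  H  [+308.88622 +813.27709 +190.18528]
  H  [-0.02982 +0.01392 +1.00000]
B = K⁻¹H; ‖b₁‖=1.051514, ‖b₂‖=1.051514; λ = 2/(‖b₁‖+‖b₂‖) = 0.951010, sign → tz>0 ⇒ λ=+0.951010
r₁ = λ·B[:,0] = (+0.93101,+0.36389,-0.02835); r₂ = λ·B[:,1] = (-0.36366,+0.93144,+0.01324)
r₃ = r₁×r₂ = (+0.03123,-0.00202,+0.99951); SVD([r₁ r₂ r₃]) → R = UVᵀ:
  R  [+0.93101 -0.36366 +0.03123]
  R  [+0.36389 +0.93144 -0.00202]
  R  [-0.02835 +0.01324 +0.99951]
t = (-0.17786, -0.06972, +0.95101) m
tr R = 2.861959; θ = arccos((tr R − 1)/2) = 0.373709 rad = 21.412°
axis k = ((R−Rᵀ)₃₂, (R−Rᵀ)₁₃, (R−Rᵀ)₂₁) / (2 sinθ) = (+0.020895, +0.081605, +0.996446)
rvec = θ·k = (+0.007809, +0.030496, +0.372381)

rvec=(0.0078, 0.0305, 0.3724) tvec=(-0.1779, -0.0697, 0.9510)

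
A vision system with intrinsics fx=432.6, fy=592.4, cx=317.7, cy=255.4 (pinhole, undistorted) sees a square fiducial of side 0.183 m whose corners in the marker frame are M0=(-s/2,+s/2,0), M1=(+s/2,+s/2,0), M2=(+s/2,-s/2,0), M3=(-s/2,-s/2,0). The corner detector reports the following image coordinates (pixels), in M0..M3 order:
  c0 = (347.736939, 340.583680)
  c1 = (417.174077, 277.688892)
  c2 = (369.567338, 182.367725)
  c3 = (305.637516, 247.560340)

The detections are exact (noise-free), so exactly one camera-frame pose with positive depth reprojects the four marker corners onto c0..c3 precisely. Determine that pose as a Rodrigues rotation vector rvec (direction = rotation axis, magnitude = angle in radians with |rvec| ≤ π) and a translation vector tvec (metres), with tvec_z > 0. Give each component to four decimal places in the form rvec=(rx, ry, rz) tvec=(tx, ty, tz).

rvec=(-0.1471, 0.3578, -0.5878) tvec=(0.0900, 0.0104, 0.9518)

Intrinsics K: fx=432.6, fy=592.4, cx=317.7, cy=255.4
Marker side s = 0.183 m; corners in marker frame (Z=0):
  M0 = (-0.0915, +0.0915, 0)
  M1 = (+0.0915, +0.0915, 0)
  M2 = (+0.0915, -0.0915, 0)
  M3 = (-0.0915, -0.0915, 0)
Detected image corners:
  c0 = (347.736939, 340.583680) px
  c1 = (417.174077, 277.688892) px
  c2 = (369.567338, 182.367725) px
  c3 = (305.637516, 247.560340) px
Planar DLT: solve 8×8 A·h = b for H (H[2,2]=1):
  H  [+255.29326 +155.35183 +358.59825]
  H  [-429.26690 +449.40857 +261.86624]
  H  [-0.30207 -0.24812 +1.00000]
B = K⁻¹H; ‖b₁‖=1.050648, ‖b₂‖=1.050648; λ = 2/(‖b₁‖+‖b₂‖) = 0.951794, sign → tz>0 ⇒ λ=+0.951794
r₁ = λ·B[:,0] = (+0.77284,-0.56574,-0.28751); r₂ = λ·B[:,1] = (+0.51524,+0.82387,-0.23616)
r₃ = r₁×r₂ = (+0.37048,+0.03438,+0.92820); SVD([r₁ r₂ r₃]) → R = UVᵀ:
  R  [+0.77284 +0.51524 +0.37048]
  R  [-0.56574 +0.82387 +0.03438]
  R  [-0.28751 -0.23616 +0.92820]
t = (+0.08998, +0.01039, +0.95179) m
tr R = 2.524911; θ = arccos((tr R − 1)/2) = 0.703697 rad = 40.319°
axis k = ((R−Rᵀ)₃₂, (R−Rᵀ)₁₃, (R−Rᵀ)₂₁) / (2 sinθ) = (-0.209058, +0.508462, -0.835321)
rvec = θ·k = (-0.147113, +0.357803, -0.587813)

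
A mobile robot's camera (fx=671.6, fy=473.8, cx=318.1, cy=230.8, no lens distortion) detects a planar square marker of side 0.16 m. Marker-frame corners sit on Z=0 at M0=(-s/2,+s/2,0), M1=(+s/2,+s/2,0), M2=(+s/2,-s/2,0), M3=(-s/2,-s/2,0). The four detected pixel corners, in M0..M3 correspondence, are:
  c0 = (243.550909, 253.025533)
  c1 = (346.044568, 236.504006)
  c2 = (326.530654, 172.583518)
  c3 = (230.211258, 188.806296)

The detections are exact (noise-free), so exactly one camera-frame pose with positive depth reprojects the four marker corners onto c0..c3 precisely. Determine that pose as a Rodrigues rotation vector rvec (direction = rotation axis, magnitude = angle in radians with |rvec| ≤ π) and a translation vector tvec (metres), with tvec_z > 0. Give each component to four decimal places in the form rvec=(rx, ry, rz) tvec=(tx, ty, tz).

Intrinsics K: fx=671.6, fy=473.8, cx=318.1, cy=230.8
Marker side s = 0.16 m; corners in marker frame (Z=0):
  M0 = (-0.0800, +0.0800, 0)
  M1 = (+0.0800, +0.0800, 0)
  M2 = (+0.0800, -0.0800, 0)
  M3 = (-0.0800, -0.0800, 0)
Detected image corners:
  c0 = (243.550909, 253.025533) px
  c1 = (346.044568, 236.504006) px
  c2 = (326.530654, 172.583518) px
  c3 = (230.211258, 188.806296) px
Planar DLT: solve 8×8 A·h = b for H (H[2,2]=1):
  H  [+601.44551 -5.50383 +286.06930]
  H  [-116.59677 +320.22383 +211.80746]
  H  [-0.06722 -0.37709 +1.00000]
B = K⁻¹H; ‖b₁‖=0.953973, ‖b₂‖=0.953973; λ = 2/(‖b₁‖+‖b₂‖) = 1.048248, sign → tz>0 ⇒ λ=+1.048248
r₁ = λ·B[:,0] = (+0.97212,-0.22364,-0.07046); r₂ = λ·B[:,1] = (+0.17863,+0.90102,-0.39528)
r₃ = r₁×r₂ = (+0.15189,+0.37168,+0.91585); SVD([r₁ r₂ r₃]) → R = UVᵀ:
  R  [+0.97212 +0.17863 +0.15189]
  R  [-0.22364 +0.90102 +0.37168]
  R  [-0.07046 -0.39528 +0.91585]
t = (-0.04999, -0.04202, +1.04825) m
tr R = 2.788999; θ = arccos((tr R − 1)/2) = 0.463486 rad = 26.556°
axis k = ((R−Rᵀ)₃₂, (R−Rᵀ)₁₃, (R−Rᵀ)₂₁) / (2 sinθ) = (-0.857761, +0.248671, -0.449899)
rvec = θ·k = (-0.397560, +0.115255, -0.208522)

rvec=(-0.3976, 0.1153, -0.2085) tvec=(-0.0500, -0.0420, 1.0482)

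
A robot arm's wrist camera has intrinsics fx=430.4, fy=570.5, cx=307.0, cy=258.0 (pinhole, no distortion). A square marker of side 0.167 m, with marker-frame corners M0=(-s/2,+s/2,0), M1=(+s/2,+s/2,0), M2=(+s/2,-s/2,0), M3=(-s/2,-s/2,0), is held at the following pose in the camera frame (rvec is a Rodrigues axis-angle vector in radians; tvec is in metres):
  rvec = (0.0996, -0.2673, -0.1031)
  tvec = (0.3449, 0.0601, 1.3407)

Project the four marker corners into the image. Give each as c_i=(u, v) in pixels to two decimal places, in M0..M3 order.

c0=(395.18, 323.42) c1=(442.68, 313.39) c2=(439.86, 244.45) c3=(391.59, 252.35)

Intrinsics K: fx=430.4, fy=570.5, cx=307.0, cy=258.0
Marker side s = 0.167 m; corners in marker frame (Z=0):
  M0 = (-0.0835, +0.0835, 0)
  M1 = (+0.0835, +0.0835, 0)
  M2 = (+0.0835, -0.0835, 0)
  M3 = (-0.0835, -0.0835, 0)
rvec = (0.0996, -0.2673, -0.1031), |rvec| = θ = 0.30331 rad = 17.379°
Rodrigues: sinθ=0.29868, 1−cosθ=0.04565; R = I + sinθ·[k]× + (1−cosθ)·[k]×²:
    [+0.95927 +0.08832 -0.26832]
    [-0.11474 +0.98980 -0.08441]
    [+0.25813 +0.11175 +0.95963]
t = (0.3449, 0.0601, 1.3407) m
M0: Pc = R·M0+t = (+0.27218, +0.15233, +1.32848); u = 430.4·(+0.27218)/1.32848 + 307.0 = 395.1792, v = 570.5·(+0.15233)/1.32848 + 258.0 = 323.4160
M1: Pc = R·M1+t = (+0.43237, +0.13317, +1.37158); u = 430.4·(+0.43237)/1.37158 + 307.0 = 442.6779, v = 570.5·(+0.13317)/1.37158 + 258.0 = 313.3902
M2: Pc = R·M2+t = (+0.41762, -0.03213, +1.35292); u = 430.4·(+0.41762)/1.35292 + 307.0 = 439.8575, v = 570.5·(-0.03213)/1.35292 + 258.0 = 244.4518
M3: Pc = R·M3+t = (+0.25743, -0.01297, +1.30982); u = 430.4·(+0.25743)/1.30982 + 307.0 = 391.5892, v = 570.5·(-0.01297)/1.30982 + 258.0 = 252.3516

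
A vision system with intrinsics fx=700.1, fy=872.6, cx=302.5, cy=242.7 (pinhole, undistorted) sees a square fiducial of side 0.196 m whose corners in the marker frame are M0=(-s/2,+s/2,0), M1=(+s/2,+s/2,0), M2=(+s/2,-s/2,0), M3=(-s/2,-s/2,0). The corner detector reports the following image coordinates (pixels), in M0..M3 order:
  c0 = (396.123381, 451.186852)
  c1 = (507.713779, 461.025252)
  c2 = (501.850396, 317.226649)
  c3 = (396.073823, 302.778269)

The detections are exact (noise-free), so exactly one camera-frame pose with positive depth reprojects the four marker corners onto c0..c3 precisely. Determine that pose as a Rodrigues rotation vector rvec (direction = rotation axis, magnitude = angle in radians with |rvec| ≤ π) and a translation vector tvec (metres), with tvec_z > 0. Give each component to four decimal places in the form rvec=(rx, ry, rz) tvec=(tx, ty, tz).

rvec=(-0.3239, -0.2346, 0.0827) tvec=(0.2483, 0.1853, 1.1675)

Intrinsics K: fx=700.1, fy=872.6, cx=302.5, cy=242.7
Marker side s = 0.196 m; corners in marker frame (Z=0):
  M0 = (-0.0980, +0.0980, 0)
  M1 = (+0.0980, +0.0980, 0)
  M2 = (+0.0980, -0.0980, 0)
  M3 = (-0.0980, -0.0980, 0)
Detected image corners:
  c0 = (396.123381, 451.186852) px
  c1 = (507.713779, 461.025252) px
  c2 = (501.850396, 317.226649) px
  c3 = (396.073823, 302.778269) px
Planar DLT: solve 8×8 A·h = b for H (H[2,2]=1):
  H  [+637.02250 -109.84017 +451.38042]
  H  [+132.79057 +638.75133 +381.17405]
  H  [+0.18408 -0.27793 +1.00000]
B = K⁻¹H; ‖b₁‖=0.856496, ‖b₂‖=0.856496; λ = 2/(‖b₁‖+‖b₂‖) = 1.167547, sign → tz>0 ⇒ λ=+1.167547
r₁ = λ·B[:,0] = (+0.96949,+0.11790,+0.21493); r₂ = λ·B[:,1] = (-0.04297,+0.94491,-0.32450)
r₃ = r₁×r₂ = (-0.24134,+0.30536,+0.92114); SVD([r₁ r₂ r₃]) → R = UVᵀ:
  R  [+0.96949 -0.04297 -0.24134]
  R  [+0.11790 +0.94491 +0.30536]
  R  [+0.21493 -0.32450 +0.92114]
t = (+0.24829, +0.18528, +1.16755) m
tr R = 2.835542; θ = arccos((tr R − 1)/2) = 0.408366 rad = 23.398°
axis k = ((R−Rᵀ)₃₂, (R−Rᵀ)₁₃, (R−Rᵀ)₂₁) / (2 sinθ) = (-0.793056, -0.574489, +0.202546)
rvec = θ·k = (-0.323857, -0.234602, +0.082713)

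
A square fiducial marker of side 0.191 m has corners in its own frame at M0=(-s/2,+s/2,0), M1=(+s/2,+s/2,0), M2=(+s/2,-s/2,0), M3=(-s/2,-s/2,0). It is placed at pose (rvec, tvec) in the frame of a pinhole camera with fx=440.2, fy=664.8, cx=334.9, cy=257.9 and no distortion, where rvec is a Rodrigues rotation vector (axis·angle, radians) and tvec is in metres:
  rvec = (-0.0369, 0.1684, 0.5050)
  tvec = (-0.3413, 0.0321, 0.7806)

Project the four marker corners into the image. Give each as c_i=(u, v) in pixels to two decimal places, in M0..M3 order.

Intrinsics K: fx=440.2, fy=664.8, cx=334.9, cy=257.9
Marker side s = 0.191 m; corners in marker frame (Z=0):
  M0 = (-0.0955, +0.0955, 0)
  M1 = (+0.0955, +0.0955, 0)
  M2 = (+0.0955, -0.0955, 0)
  M3 = (-0.0955, -0.0955, 0)
rvec = (-0.0369, 0.1684, 0.5050), |rvec| = θ = 0.53362 rad = 30.574°
Rodrigues: sinθ=0.50865, 1−cosθ=0.13903; R = I + sinθ·[k]× + (1−cosθ)·[k]×²:
    [+0.86164 -0.48441 +0.15142]
    [+0.47834 +0.87482 +0.07670]
    [-0.16962 +0.00635 +0.98549]
t = (-0.3413, 0.0321, 0.7806) m
M0: Pc = R·M0+t = (-0.46985, +0.06996, +0.79740); u = 440.2·(-0.46985)/0.79740 + 334.9 = 75.5251, v = 664.8·(+0.06996)/0.79740 + 257.9 = 316.2292
M1: Pc = R·M1+t = (-0.30527, +0.16133, +0.76501); u = 440.2·(-0.30527)/0.76501 + 334.9 = 159.2393, v = 664.8·(+0.16133)/0.76501 + 257.9 = 398.0946
M2: Pc = R·M2+t = (-0.21275, -0.00576, +0.76380); u = 440.2·(-0.21275)/0.76380 + 334.9 = 212.2837, v = 664.8·(-0.00576)/0.76380 + 257.9 = 252.8831
M3: Pc = R·M3+t = (-0.37733, -0.09713, +0.79619); u = 440.2·(-0.37733)/0.79619 + 334.9 = 126.2837, v = 664.8·(-0.09713)/0.79619 + 257.9 = 176.8018

c0=(75.53, 316.23) c1=(159.24, 398.09) c2=(212.28, 252.88) c3=(126.28, 176.80)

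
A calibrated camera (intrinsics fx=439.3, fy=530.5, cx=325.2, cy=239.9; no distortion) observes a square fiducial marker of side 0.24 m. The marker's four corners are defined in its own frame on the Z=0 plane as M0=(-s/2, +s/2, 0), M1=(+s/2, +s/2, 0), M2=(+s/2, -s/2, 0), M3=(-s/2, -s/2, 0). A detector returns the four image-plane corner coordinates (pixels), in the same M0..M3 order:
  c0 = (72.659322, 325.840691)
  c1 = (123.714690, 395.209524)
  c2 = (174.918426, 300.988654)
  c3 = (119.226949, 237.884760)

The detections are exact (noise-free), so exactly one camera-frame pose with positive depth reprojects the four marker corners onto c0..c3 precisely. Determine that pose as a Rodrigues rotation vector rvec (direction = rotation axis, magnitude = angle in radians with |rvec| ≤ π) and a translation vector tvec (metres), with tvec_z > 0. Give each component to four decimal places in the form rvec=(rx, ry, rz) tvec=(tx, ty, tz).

rvec=(-0.0501, 0.3960, 0.6014) tvec=(-0.5299, 0.1595, 1.1422)

Intrinsics K: fx=439.3, fy=530.5, cx=325.2, cy=239.9
Marker side s = 0.24 m; corners in marker frame (Z=0):
  M0 = (-0.1200, +0.1200, 0)
  M1 = (+0.1200, +0.1200, 0)
  M2 = (+0.1200, -0.1200, 0)
  M3 = (-0.1200, -0.1200, 0)
Detected image corners:
  c0 = (72.659322, 325.840691) px
  c1 = (123.714690, 395.209524) px
  c2 = (174.918426, 300.988654) px
  c3 = (119.226949, 237.884760) px
Planar DLT: solve 8×8 A·h = b for H (H[2,2]=1):
  H  [+181.85455 -195.98831 +121.39804]
  H  [+172.14059 +397.81886 +313.99572]
  H  [-0.32998 +0.05969 +1.00000]
B = K⁻¹H; ‖b₁‖=0.875538, ‖b₂‖=0.875538; λ = 2/(‖b₁‖+‖b₂‖) = 1.142155, sign → tz>0 ⇒ λ=+1.142155
r₁ = λ·B[:,0] = (+0.75181,+0.54105,-0.37689); r₂ = λ·B[:,1] = (-0.56002,+0.82567,+0.06817)
r₃ = r₁×r₂ = (+0.34807,+0.15981,+0.92375); SVD([r₁ r₂ r₃]) → R = UVᵀ:
  R  [+0.75181 -0.56002 +0.34807]
  R  [+0.54105 +0.82567 +0.15981]
  R  [-0.37689 +0.06817 +0.92375]
t = (-0.52987, +0.15953, +1.14215) m
tr R = 2.501223; θ = arccos((tr R − 1)/2) = 0.721809 rad = 41.357°
axis k = ((R−Rᵀ)₃₂, (R−Rᵀ)₁₃, (R−Rᵀ)₂₁) / (2 sinθ) = (-0.069347, +0.548593, +0.833208)
rvec = θ·k = (-0.050055, +0.395980, +0.601418)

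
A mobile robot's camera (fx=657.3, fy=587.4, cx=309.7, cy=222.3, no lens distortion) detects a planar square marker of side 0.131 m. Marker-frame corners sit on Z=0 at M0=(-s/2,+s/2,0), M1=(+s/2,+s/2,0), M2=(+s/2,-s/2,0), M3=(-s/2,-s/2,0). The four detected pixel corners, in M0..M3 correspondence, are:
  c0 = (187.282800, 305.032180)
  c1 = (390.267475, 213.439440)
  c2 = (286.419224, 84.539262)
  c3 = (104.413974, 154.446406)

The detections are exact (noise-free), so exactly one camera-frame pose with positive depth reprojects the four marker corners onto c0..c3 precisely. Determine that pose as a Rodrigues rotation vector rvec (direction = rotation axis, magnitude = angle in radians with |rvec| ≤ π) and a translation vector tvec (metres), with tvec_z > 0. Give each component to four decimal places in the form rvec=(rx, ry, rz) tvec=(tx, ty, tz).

rvec=(-0.5122, -0.1081, -0.5003) tvec=(-0.0414, -0.0270, 0.4030)

Intrinsics K: fx=657.3, fy=587.4, cx=309.7, cy=222.3
Marker side s = 0.131 m; corners in marker frame (Z=0):
  M0 = (-0.0655, +0.0655, 0)
  M1 = (+0.0655, +0.0655, 0)
  M2 = (+0.0655, -0.0655, 0)
  M3 = (-0.0655, -0.0655, 0)
Detected image corners:
  c0 = (187.282800, 305.032180) px
  c1 = (390.267475, 213.439440) px
  c2 = (286.419224, 84.539262) px
  c3 = (104.413974, 154.446406) px
Planar DLT: solve 8×8 A·h = b for H (H[2,2]=1):
  H  [+1596.76350 +449.57817 +242.20281]
  H  [-506.34804 +855.72455 +182.88259]
  H  [+0.54978 -1.09860 +1.00000]
B = K⁻¹H; ‖b₁‖=2.481382, ‖b₂‖=2.481382; λ = 2/(‖b₁‖+‖b₂‖) = 0.403001, sign → tz>0 ⇒ λ=+0.403001
r₁ = λ·B[:,0] = (+0.87461,-0.43124,+0.22156); r₂ = λ·B[:,1] = (+0.48425,+0.75464,-0.44274)
r₃ = r₁×r₂ = (+0.02373,+0.49451,+0.86885); SVD([r₁ r₂ r₃]) → R = UVᵀ:
  R  [+0.87461 +0.48425 +0.02373]
  R  [-0.43124 +0.75464 +0.49451]
  R  [+0.22156 -0.44274 +0.86885]
t = (-0.04138, -0.02704, +0.40300) m
tr R = 2.498101; θ = arccos((tr R − 1)/2) = 0.724168 rad = 41.492°
axis k = ((R−Rᵀ)₃₂, (R−Rᵀ)₁₃, (R−Rᵀ)₂₁) / (2 sinθ) = (-0.707343, -0.149305, -0.690923)
rvec = θ·k = (-0.512235, -0.108122, -0.500344)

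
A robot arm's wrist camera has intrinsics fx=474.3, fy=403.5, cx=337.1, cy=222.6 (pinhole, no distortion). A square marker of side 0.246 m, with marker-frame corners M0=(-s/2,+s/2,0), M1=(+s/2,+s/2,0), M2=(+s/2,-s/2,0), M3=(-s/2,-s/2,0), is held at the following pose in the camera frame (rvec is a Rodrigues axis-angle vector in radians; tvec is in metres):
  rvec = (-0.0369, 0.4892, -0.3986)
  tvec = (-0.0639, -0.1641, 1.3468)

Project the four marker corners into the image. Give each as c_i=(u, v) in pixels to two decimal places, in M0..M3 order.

c0=(296.57, 221.51) c1=(366.91, 191.75) c2=(333.71, 122.45) c3=(267.54, 156.96)

Intrinsics K: fx=474.3, fy=403.5, cx=337.1, cy=222.6
Marker side s = 0.246 m; corners in marker frame (Z=0):
  M0 = (-0.1230, +0.1230, 0)
  M1 = (+0.1230, +0.1230, 0)
  M2 = (+0.1230, -0.1230, 0)
  M3 = (-0.1230, -0.1230, 0)
rvec = (-0.0369, 0.4892, -0.3986), |rvec| = θ = 0.63211 rad = 36.217°
Rodrigues: sinθ=0.59085, 1−cosθ=0.19322; R = I + sinθ·[k]× + (1−cosθ)·[k]×²:
    [+0.80744 +0.36385 +0.46438]
    [-0.38131 +0.92251 -0.05980]
    [-0.45015 -0.12879 +0.88361]
t = (-0.0639, -0.1641, 1.3468) m
M0: Pc = R·M0+t = (-0.11846, -0.00373, +1.38633); u = 474.3·(-0.11846)/1.38633 + 337.1 = 296.5711, v = 403.5·(-0.00373)/1.38633 + 222.6 = 221.5144
M1: Pc = R·M1+t = (+0.08017, -0.09753, +1.27559); u = 474.3·(+0.08017)/1.27559 + 337.1 = 366.9091, v = 403.5·(-0.09753)/1.27559 + 222.6 = 191.7482
M2: Pc = R·M2+t = (-0.00934, -0.32447, +1.30727); u = 474.3·(-0.00934)/1.30727 + 337.1 = 333.7119, v = 403.5·(-0.32447)/1.30727 + 222.6 = 122.4497
M3: Pc = R·M3+t = (-0.20797, -0.23067, +1.41801); u = 474.3·(-0.20797)/1.41801 + 337.1 = 267.5379, v = 403.5·(-0.23067)/1.41801 + 222.6 = 156.9626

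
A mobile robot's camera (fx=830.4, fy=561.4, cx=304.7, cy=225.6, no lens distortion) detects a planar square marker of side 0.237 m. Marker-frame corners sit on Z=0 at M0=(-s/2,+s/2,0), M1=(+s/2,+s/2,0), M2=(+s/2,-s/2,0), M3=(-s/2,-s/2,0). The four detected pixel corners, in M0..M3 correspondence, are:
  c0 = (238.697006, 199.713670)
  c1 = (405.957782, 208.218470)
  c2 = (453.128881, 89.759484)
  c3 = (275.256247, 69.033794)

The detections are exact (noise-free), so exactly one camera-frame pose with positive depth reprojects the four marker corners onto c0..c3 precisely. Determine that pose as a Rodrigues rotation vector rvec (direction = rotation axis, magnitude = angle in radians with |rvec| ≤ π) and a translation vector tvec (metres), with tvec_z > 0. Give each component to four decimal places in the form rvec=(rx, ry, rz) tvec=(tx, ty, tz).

Intrinsics K: fx=830.4, fy=561.4, cx=304.7, cy=225.6
Marker side s = 0.237 m; corners in marker frame (Z=0):
  M0 = (-0.1185, +0.1185, 0)
  M1 = (+0.1185, +0.1185, 0)
  M2 = (+0.1185, -0.1185, 0)
  M3 = (-0.1185, -0.1185, 0)
Detected image corners:
  c0 = (238.697006, 199.713670) px
  c1 = (405.957782, 208.218470) px
  c2 = (453.128881, 89.759484) px
  c3 = (275.256247, 69.033794) px
Planar DLT: solve 8×8 A·h = b for H (H[2,2]=1):
  H  [+855.19908 -57.51745 +346.20460]
  H  [+113.43000 +574.04918 +144.58703]
  H  [+0.37289 +0.34993 +1.00000]
B = K⁻¹H; ‖b₁‖=0.969170, ‖b₂‖=0.969170; λ = 2/(‖b₁‖+‖b₂‖) = 1.031811, sign → tz>0 ⇒ λ=+1.031811
r₁ = λ·B[:,0] = (+0.92145,+0.05386,+0.38475); r₂ = λ·B[:,1] = (-0.20395,+0.90996,+0.36106)
r₃ = r₁×r₂ = (-0.33066,-0.41117,+0.84947); SVD([r₁ r₂ r₃]) → R = UVᵀ:
  R  [+0.92145 -0.20395 -0.33066]
  R  [+0.05386 +0.90996 -0.41117]
  R  [+0.38475 +0.36106 +0.84947]
t = (+0.05157, -0.14890, +1.03181) m
tr R = 2.680881; θ = arccos((tr R − 1)/2) = 0.572700 rad = 32.813°
axis k = ((R−Rᵀ)₃₂, (R−Rᵀ)₁₃, (R−Rᵀ)₂₁) / (2 sinθ) = (+0.712524, -0.660092, +0.237881)
rvec = θ·k = (+0.408063, -0.378035, +0.136234)

rvec=(0.4081, -0.3780, 0.1362) tvec=(0.0516, -0.1489, 1.0318)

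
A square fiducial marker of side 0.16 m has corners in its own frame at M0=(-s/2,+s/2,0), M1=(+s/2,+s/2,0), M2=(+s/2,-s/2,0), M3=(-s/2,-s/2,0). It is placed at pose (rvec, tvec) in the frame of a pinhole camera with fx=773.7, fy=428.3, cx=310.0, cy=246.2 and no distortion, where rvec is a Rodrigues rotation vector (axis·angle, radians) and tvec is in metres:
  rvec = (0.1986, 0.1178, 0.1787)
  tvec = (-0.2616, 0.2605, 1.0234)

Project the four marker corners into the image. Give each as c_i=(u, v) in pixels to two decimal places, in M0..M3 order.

c0=(49.38, 378.09) c1=(162.62, 392.57) c2=(178.14, 331.24) c3=(60.98, 317.24)

Intrinsics K: fx=773.7, fy=428.3, cx=310.0, cy=246.2
Marker side s = 0.16 m; corners in marker frame (Z=0):
  M0 = (-0.0800, +0.0800, 0)
  M1 = (+0.0800, +0.0800, 0)
  M2 = (+0.0800, -0.0800, 0)
  M3 = (-0.0800, -0.0800, 0)
rvec = (0.1986, 0.1178, 0.1787), |rvec| = θ = 0.29198 rad = 16.729°
Rodrigues: sinθ=0.28785, 1−cosθ=0.04232; R = I + sinθ·[k]× + (1−cosθ)·[k]×²:
    [+0.97726 -0.16456 +0.13375]
    [+0.18779 +0.96456 -0.18534]
    [-0.09851 +0.20624 +0.97353]
t = (-0.2616, 0.2605, 1.0234) m
M0: Pc = R·M0+t = (-0.35295, +0.32264, +1.04778); u = 773.7·(-0.35295)/1.04778 + 310.0 = 49.3789, v = 428.3·(+0.32264)/1.04778 + 246.2 = 378.0861
M1: Pc = R·M1+t = (-0.19658, +0.35269, +1.03202); u = 773.7·(-0.19658)/1.03202 + 310.0 = 162.6217, v = 428.3·(+0.35269)/1.03202 + 246.2 = 392.5698
M2: Pc = R·M2+t = (-0.17025, +0.19836, +0.99902); u = 773.7·(-0.17025)/0.99902 + 310.0 = 178.1445, v = 428.3·(+0.19836)/0.99902 + 246.2 = 331.2400
M3: Pc = R·M3+t = (-0.32662, +0.16831, +1.01478); u = 773.7·(-0.32662)/1.01478 + 310.0 = 60.9782, v = 428.3·(+0.16831)/1.01478 + 246.2 = 317.2379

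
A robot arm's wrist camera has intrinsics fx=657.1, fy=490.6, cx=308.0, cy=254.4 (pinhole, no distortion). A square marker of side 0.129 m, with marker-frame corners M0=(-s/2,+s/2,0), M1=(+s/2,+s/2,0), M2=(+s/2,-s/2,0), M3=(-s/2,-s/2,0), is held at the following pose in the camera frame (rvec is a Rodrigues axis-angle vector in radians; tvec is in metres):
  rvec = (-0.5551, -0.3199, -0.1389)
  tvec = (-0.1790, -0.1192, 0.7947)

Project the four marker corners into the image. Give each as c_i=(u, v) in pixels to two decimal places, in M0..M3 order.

Intrinsics K: fx=657.1, fy=490.6, cx=308.0, cy=254.4
Marker side s = 0.129 m; corners in marker frame (Z=0):
  M0 = (-0.0645, +0.0645, 0)
  M1 = (+0.0645, +0.0645, 0)
  M2 = (+0.0645, -0.0645, 0)
  M3 = (-0.0645, -0.0645, 0)
rvec = (-0.5551, -0.3199, -0.1389), |rvec| = θ = 0.65556 rad = 37.561°
Rodrigues: sinθ=0.60961, 1−cosθ=0.20730; R = I + sinθ·[k]× + (1−cosθ)·[k]×²:
    [+0.94133 +0.21482 -0.26028]
    [-0.04351 +0.84207 +0.53762]
    [+0.33466 -0.49475 +0.80201]
t = (-0.1790, -0.1192, 0.7947) m
M0: Pc = R·M0+t = (-0.22586, -0.06208, +0.74120); u = 657.1·(-0.22586)/0.74120 + 308.0 = 107.7676, v = 490.6·(-0.06208)/0.74120 + 254.4 = 213.3091
M1: Pc = R·M1+t = (-0.10443, -0.06769, +0.78437); u = 657.1·(-0.10443)/0.78437 + 308.0 = 220.5164, v = 490.6·(-0.06769)/0.78437 + 254.4 = 212.0602
M2: Pc = R·M2+t = (-0.13214, -0.17632, +0.84820); u = 657.1·(-0.13214)/0.84820 + 308.0 = 205.6311, v = 490.6·(-0.17632)/0.84820 + 254.4 = 152.4162
M3: Pc = R·M3+t = (-0.25357, -0.17071, +0.80503); u = 657.1·(-0.25357)/0.80503 + 308.0 = 101.0229, v = 490.6·(-0.17071)/0.80503 + 254.4 = 150.3675

c0=(107.77, 213.31) c1=(220.52, 212.06) c2=(205.63, 152.42) c3=(101.02, 150.37)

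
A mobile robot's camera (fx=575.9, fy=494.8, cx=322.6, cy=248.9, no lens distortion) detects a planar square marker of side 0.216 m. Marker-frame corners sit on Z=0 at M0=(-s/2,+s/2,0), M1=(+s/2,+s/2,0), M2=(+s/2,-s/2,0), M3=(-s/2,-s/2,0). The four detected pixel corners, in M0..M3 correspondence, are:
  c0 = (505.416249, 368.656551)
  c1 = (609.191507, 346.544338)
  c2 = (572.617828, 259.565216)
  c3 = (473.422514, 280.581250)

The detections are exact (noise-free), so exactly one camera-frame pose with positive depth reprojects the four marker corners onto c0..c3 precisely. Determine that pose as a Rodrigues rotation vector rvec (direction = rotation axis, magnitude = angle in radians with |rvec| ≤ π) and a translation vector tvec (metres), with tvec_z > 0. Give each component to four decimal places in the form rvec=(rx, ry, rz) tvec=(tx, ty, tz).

rvec=(-0.2529, 0.0234, -0.2405) tvec=(0.4479, 0.1535, 1.1876)

Intrinsics K: fx=575.9, fy=494.8, cx=322.6, cy=248.9
Marker side s = 0.216 m; corners in marker frame (Z=0):
  M0 = (-0.1080, +0.1080, 0)
  M1 = (+0.1080, +0.1080, 0)
  M2 = (+0.1080, -0.1080, 0)
  M3 = (-0.1080, -0.1080, 0)
Detected image corners:
  c0 = (505.416249, 368.656551) px
  c1 = (609.191507, 346.544338) px
  c2 = (572.617828, 259.565216) px
  c3 = (473.422514, 280.581250) px
Planar DLT: solve 8×8 A·h = b for H (H[2,2]=1):
  H  [+472.84220 +44.77499 +539.80439]
  H  [-97.89104 +339.00981 +312.83275]
  H  [+0.00601 -0.21096 +1.00000]
B = K⁻¹H; ‖b₁‖=0.842015, ‖b₂‖=0.842015; λ = 2/(‖b₁‖+‖b₂‖) = 1.187627, sign → tz>0 ⇒ λ=+1.187627
r₁ = λ·B[:,0] = (+0.97110,-0.23855,+0.00713); r₂ = λ·B[:,1] = (+0.23268,+0.93973,-0.25054)
r₃ = r₁×r₂ = (+0.05306,+0.24496,+0.96808); SVD([r₁ r₂ r₃]) → R = UVᵀ:
  R  [+0.97110 +0.23268 +0.05306]
  R  [-0.23855 +0.93973 +0.24496]
  R  [+0.00713 -0.25054 +0.96808]
t = (+0.44792, +0.15345, +1.18763) m
tr R = 2.878912; θ = arccos((tr R − 1)/2) = 0.349758 rad = 20.040°
axis k = ((R−Rᵀ)₃₂, (R−Rᵀ)₁₃, (R−Rᵀ)₂₁) / (2 sinθ) = (-0.723005, +0.067017, -0.687584)
rvec = θ·k = (-0.252877, +0.023440, -0.240488)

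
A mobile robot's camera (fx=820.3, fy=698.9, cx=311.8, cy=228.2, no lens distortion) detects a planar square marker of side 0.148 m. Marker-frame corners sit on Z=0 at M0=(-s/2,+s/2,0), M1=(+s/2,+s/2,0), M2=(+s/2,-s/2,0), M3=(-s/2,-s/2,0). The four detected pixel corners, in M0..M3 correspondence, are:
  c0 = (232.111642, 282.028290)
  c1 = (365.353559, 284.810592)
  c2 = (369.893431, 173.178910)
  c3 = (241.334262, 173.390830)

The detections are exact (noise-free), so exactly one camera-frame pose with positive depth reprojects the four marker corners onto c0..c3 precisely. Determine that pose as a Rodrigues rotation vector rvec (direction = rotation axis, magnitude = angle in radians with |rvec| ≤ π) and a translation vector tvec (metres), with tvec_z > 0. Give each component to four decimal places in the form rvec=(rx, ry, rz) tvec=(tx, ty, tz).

rvec=(-0.2351, 0.1638, 0.0306) tvec=(-0.0116, -0.0011, 0.9132)

Intrinsics K: fx=820.3, fy=698.9, cx=311.8, cy=228.2
Marker side s = 0.148 m; corners in marker frame (Z=0):
  M0 = (-0.0740, +0.0740, 0)
  M1 = (+0.0740, +0.0740, 0)
  M2 = (+0.0740, -0.0740, 0)
  M3 = (-0.0740, -0.0740, 0)
Detected image corners:
  c0 = (232.111642, 282.028290) px
  c1 = (365.353559, 284.810592) px
  c2 = (369.893431, 173.178910) px
  c3 = (241.334262, 173.390830) px
Planar DLT: solve 8×8 A·h = b for H (H[2,2]=1):
  H  [+829.54698 -122.61672 +301.36169]
  H  [-32.78219 +686.65190 +227.31987]
  H  [-0.18076 -0.25121 +1.00000]
B = K⁻¹H; ‖b₁‖=1.095072, ‖b₂‖=1.095072; λ = 2/(‖b₁‖+‖b₂‖) = 0.913182, sign → tz>0 ⇒ λ=+0.913182
r₁ = λ·B[:,0] = (+0.98622,+0.01106,-0.16507); r₂ = λ·B[:,1] = (-0.04930,+0.97208,-0.22940)
r₃ = r₁×r₂ = (+0.15792,+0.23438,+0.95923); SVD([r₁ r₂ r₃]) → R = UVᵀ:
  R  [+0.98622 -0.04930 +0.15792]
  R  [+0.01106 +0.97208 +0.23438]
  R  [-0.16507 -0.22940 +0.95923]
t = (-0.01162, -0.00115, +0.91318) m
tr R = 2.917533; θ = arccos((tr R − 1)/2) = 0.288166 rad = 16.511°
axis k = ((R−Rᵀ)₃₂, (R−Rᵀ)₁₃, (R−Rᵀ)₂₁) / (2 sinθ) = (-0.815965, +0.568262, +0.106208)
rvec = θ·k = (-0.235134, +0.163754, +0.030605)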